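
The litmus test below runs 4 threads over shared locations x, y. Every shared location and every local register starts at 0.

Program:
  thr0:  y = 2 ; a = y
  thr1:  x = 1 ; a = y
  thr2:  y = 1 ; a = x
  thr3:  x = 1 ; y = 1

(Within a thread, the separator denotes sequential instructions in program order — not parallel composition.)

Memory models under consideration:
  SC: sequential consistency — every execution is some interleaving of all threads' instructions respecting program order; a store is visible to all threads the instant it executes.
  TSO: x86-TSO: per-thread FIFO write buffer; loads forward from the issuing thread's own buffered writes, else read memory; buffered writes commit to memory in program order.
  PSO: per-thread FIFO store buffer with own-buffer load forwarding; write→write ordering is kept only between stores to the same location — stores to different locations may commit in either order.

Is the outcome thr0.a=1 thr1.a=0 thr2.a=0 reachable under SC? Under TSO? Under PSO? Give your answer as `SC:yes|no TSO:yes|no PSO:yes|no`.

SC:no TSO:yes PSO:yes

outcome vector order: (thr0.a,thr1.a,thr2.a)
SC: 10 outcomes — {(1,0,1); (1,1,0); (1,1,1); (1,2,0); (1,2,1); (2,0,1); (2,1,0); (2,1,1); (2,2,0); (2,2,1)}
TSO: 12 outcomes — {(1,0,0); (1,0,1); (1,1,0); (1,1,1); (1,2,0); (1,2,1); (2,0,0); (2,0,1); (2,1,0); (2,1,1); (2,2,0); (2,2,1)}
PSO: 12 outcomes — {(1,0,0); (1,0,1); (1,1,0); (1,1,1); (1,2,0); (1,2,1); (2,0,0); (2,0,1); (2,1,0); (2,1,1); (2,2,0); (2,2,1)}
target (1,0,0) ∈ {TSO,PSO}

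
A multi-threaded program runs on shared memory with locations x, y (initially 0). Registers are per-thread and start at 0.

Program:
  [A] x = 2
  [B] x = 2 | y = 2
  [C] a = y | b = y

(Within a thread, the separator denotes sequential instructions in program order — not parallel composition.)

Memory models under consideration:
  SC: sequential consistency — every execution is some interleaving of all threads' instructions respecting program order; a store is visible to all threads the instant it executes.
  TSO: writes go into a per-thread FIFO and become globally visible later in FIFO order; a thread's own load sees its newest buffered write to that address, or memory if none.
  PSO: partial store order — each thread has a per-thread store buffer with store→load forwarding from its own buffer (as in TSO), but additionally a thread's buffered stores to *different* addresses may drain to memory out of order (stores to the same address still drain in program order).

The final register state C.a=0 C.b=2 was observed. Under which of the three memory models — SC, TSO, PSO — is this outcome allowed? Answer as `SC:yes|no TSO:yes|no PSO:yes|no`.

SC:yes TSO:yes PSO:yes

outcome vector order: (C.a,C.b)
SC: 3 outcomes — {0/0, 0/2, 2/2}
TSO: 3 outcomes — {0/0, 0/2, 2/2}
PSO: 3 outcomes — {0/0, 0/2, 2/2}
target 0/2 ∈ {SC,TSO,PSO}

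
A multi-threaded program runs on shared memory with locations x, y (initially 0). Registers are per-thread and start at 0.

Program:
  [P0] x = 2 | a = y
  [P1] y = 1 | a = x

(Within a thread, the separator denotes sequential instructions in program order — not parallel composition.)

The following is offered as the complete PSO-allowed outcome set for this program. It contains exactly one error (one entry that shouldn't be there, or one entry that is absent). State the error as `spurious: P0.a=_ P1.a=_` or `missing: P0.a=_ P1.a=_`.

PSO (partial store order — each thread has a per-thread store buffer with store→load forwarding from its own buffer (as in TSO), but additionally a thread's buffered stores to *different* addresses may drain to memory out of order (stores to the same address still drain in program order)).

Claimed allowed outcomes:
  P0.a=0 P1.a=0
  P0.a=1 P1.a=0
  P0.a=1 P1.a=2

missing: P0.a=0 P1.a=2

outcome vector order: (P0.a,P1.a)
PSO (4): (0,0); (0,2); (1,0); (1,2)
PSO∖claimed = {(0,2)}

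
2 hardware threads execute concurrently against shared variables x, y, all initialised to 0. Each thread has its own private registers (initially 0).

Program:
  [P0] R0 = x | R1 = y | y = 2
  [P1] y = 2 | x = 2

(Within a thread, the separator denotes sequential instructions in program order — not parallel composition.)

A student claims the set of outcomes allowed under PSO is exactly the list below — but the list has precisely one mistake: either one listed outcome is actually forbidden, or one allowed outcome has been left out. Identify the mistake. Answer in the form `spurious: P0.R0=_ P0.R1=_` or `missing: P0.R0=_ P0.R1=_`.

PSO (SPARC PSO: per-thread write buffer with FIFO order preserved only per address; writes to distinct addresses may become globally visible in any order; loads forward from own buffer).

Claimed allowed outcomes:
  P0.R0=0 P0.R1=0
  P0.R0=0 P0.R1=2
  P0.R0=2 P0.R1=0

outcome vector order: (P0.R0,P0.R1)
PSO (4): 0/0; 0/2; 2/0; 2/2
PSO∖claimed = {2/2}

missing: P0.R0=2 P0.R1=2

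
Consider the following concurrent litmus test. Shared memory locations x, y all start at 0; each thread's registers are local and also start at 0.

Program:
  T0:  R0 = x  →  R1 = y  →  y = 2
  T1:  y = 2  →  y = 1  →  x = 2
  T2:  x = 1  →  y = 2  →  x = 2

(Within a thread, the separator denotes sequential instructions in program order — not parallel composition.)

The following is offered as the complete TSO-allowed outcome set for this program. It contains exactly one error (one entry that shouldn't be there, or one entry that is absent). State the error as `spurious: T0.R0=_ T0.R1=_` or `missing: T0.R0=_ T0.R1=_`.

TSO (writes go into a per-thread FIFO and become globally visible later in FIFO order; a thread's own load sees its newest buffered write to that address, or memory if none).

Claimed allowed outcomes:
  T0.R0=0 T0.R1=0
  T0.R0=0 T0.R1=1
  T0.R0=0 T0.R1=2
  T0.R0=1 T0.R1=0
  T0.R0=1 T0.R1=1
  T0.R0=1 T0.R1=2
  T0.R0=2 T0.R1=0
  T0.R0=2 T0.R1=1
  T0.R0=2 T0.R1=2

spurious: T0.R0=2 T0.R1=0

outcome vector order: (T0.R0,T0.R1)
TSO: 8 outcomes — {(0,0), (0,1), (0,2), (1,0), (1,1), (1,2), (2,1), (2,2)}
claimed∖TSO = {(2,0)}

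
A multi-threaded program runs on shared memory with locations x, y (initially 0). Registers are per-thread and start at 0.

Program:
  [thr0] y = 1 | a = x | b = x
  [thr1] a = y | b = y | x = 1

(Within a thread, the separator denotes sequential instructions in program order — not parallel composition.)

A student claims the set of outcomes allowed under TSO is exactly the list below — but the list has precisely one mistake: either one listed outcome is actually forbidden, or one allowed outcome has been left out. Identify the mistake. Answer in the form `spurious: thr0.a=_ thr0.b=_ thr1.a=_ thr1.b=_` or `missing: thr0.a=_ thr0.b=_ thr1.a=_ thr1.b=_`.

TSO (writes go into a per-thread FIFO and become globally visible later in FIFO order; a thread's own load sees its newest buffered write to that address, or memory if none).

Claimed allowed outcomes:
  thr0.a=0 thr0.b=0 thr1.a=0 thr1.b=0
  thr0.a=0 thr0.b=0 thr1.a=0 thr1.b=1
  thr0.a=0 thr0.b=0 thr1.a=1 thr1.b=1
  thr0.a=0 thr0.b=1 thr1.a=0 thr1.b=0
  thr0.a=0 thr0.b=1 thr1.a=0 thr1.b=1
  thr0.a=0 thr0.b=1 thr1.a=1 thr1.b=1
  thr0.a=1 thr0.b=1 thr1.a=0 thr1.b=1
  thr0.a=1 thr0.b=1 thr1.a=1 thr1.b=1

missing: thr0.a=1 thr0.b=1 thr1.a=0 thr1.b=0

outcome vector order: (thr0.a,thr0.b,thr1.a,thr1.b)
under TSO → (0,0,0,0); (0,0,0,1); (0,0,1,1); (0,1,0,0); (0,1,0,1); (0,1,1,1); (1,1,0,0); (1,1,0,1); (1,1,1,1)
TSO∖claimed = {(1,1,0,0)}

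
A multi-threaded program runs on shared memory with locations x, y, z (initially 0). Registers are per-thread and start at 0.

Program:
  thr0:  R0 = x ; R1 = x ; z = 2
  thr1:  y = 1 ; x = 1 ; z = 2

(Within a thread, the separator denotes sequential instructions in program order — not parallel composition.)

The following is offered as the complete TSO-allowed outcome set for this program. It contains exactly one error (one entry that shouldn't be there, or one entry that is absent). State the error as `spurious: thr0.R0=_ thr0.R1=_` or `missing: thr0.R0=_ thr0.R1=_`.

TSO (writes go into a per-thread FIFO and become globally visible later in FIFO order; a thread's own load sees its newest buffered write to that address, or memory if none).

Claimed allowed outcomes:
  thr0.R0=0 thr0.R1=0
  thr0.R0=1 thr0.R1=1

outcome vector order: (thr0.R0,thr0.R1)
TSO (3): <0 0>; <0 1>; <1 1>
TSO∖claimed = {<0 1>}

missing: thr0.R0=0 thr0.R1=1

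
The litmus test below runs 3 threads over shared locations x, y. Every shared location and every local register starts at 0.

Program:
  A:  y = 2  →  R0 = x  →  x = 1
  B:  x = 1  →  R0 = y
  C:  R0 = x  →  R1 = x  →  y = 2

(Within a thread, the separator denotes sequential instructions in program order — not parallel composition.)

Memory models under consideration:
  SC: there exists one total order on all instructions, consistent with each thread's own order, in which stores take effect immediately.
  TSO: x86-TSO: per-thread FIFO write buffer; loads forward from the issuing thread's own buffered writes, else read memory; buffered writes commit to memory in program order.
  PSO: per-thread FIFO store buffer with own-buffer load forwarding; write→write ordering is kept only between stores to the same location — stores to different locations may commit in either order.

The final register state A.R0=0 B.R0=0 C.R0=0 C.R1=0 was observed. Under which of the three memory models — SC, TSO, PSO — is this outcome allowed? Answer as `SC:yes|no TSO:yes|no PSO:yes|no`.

SC:no TSO:yes PSO:yes

outcome vector order: (A.R0,B.R0,C.R0,C.R1)
[SC] allowed = {<0 2 0 0>, <0 2 0 1>, <0 2 1 1>, <1 0 0 0>, <1 0 0 1>, <1 0 1 1>, <1 2 0 0>, <1 2 0 1>, <1 2 1 1>}
[TSO] allowed = {<0 0 0 0>, <0 0 0 1>, <0 0 1 1>, <0 2 0 0>, <0 2 0 1>, <0 2 1 1>, <1 0 0 0>, <1 0 0 1>, <1 0 1 1>, <1 2 0 0>, <1 2 0 1>, <1 2 1 1>}
[PSO] allowed = {<0 0 0 0>, <0 0 0 1>, <0 0 1 1>, <0 2 0 0>, <0 2 0 1>, <0 2 1 1>, <1 0 0 0>, <1 0 0 1>, <1 0 1 1>, <1 2 0 0>, <1 2 0 1>, <1 2 1 1>}
target <0 0 0 0> ∈ {TSO,PSO}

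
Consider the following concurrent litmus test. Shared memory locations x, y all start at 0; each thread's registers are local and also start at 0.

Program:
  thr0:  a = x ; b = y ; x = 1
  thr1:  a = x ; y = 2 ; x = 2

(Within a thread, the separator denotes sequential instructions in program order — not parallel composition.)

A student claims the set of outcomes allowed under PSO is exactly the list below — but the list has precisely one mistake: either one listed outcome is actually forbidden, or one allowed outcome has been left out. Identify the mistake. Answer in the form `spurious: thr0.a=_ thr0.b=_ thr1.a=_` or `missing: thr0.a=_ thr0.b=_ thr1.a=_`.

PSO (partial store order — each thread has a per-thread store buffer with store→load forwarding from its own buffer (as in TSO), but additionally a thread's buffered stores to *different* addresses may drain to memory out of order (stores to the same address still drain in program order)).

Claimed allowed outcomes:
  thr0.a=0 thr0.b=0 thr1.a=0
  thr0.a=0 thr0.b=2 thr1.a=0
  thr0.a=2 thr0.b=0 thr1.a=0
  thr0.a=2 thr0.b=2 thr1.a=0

outcome vector order: (thr0.a,thr0.b,thr1.a)
under PSO → (0,0,0) (0,0,1) (0,2,0) (2,0,0) (2,2,0)
PSO∖claimed = {(0,0,1)}

missing: thr0.a=0 thr0.b=0 thr1.a=1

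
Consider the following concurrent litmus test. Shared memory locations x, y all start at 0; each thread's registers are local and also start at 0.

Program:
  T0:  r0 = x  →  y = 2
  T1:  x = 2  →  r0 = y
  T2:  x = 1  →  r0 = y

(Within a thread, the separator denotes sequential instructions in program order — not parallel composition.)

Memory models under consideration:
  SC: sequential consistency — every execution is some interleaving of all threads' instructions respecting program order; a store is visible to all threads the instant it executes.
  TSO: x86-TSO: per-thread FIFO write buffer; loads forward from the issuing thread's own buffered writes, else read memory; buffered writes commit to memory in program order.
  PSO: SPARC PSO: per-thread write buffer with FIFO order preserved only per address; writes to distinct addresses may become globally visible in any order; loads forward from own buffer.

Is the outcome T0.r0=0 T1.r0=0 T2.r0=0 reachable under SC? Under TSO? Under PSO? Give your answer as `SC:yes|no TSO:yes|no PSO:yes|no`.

outcome vector order: (T0.r0,T1.r0,T2.r0)
SC (12): <0 0 0>; <0 0 2>; <0 2 0>; <0 2 2>; <1 0 0>; <1 0 2>; <1 2 0>; <1 2 2>; <2 0 0>; <2 0 2>; <2 2 0>; <2 2 2>
TSO (12): <0 0 0>; <0 0 2>; <0 2 0>; <0 2 2>; <1 0 0>; <1 0 2>; <1 2 0>; <1 2 2>; <2 0 0>; <2 0 2>; <2 2 0>; <2 2 2>
PSO (12): <0 0 0>; <0 0 2>; <0 2 0>; <0 2 2>; <1 0 0>; <1 0 2>; <1 2 0>; <1 2 2>; <2 0 0>; <2 0 2>; <2 2 0>; <2 2 2>
target <0 0 0> ∈ {SC,TSO,PSO}

SC:yes TSO:yes PSO:yes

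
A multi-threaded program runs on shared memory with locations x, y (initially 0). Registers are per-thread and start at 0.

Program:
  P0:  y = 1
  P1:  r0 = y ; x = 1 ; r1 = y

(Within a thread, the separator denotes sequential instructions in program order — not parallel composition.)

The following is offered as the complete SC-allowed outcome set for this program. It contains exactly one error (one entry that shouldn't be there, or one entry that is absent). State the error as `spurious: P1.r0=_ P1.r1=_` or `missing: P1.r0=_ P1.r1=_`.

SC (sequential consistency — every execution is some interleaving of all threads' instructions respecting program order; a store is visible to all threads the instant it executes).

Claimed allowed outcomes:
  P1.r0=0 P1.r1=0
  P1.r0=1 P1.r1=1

outcome vector order: (P1.r0,P1.r1)
under SC → <0 0>, <0 1>, <1 1>
SC∖claimed = {<0 1>}

missing: P1.r0=0 P1.r1=1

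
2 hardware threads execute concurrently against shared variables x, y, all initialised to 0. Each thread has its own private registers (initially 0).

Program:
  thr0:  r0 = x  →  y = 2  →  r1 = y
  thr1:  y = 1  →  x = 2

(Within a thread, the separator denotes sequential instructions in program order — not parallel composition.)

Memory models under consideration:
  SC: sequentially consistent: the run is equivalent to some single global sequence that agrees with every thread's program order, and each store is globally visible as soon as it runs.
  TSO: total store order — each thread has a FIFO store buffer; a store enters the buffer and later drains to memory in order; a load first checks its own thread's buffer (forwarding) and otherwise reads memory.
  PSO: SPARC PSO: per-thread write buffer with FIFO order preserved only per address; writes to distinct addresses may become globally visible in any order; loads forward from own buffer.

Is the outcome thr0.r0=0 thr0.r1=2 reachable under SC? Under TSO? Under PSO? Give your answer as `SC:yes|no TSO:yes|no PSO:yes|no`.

SC:yes TSO:yes PSO:yes

outcome vector order: (thr0.r0,thr0.r1)
[SC] allowed = {0/1; 0/2; 2/2}
[TSO] allowed = {0/1; 0/2; 2/2}
[PSO] allowed = {0/1; 0/2; 2/1; 2/2}
target 0/2 ∈ {SC,TSO,PSO}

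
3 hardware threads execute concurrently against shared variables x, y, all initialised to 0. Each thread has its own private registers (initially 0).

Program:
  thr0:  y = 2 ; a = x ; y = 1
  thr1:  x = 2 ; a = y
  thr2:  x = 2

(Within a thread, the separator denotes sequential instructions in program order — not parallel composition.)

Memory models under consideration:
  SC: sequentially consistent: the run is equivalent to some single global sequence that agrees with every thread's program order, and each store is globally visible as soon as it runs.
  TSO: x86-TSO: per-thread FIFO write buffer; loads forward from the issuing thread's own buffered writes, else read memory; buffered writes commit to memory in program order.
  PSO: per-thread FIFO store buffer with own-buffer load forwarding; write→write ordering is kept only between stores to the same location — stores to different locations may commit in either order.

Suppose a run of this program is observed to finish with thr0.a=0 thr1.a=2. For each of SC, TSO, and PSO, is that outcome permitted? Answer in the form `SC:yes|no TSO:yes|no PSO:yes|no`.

outcome vector order: (thr0.a,thr1.a)
SC (5): 01, 02, 20, 21, 22
TSO (6): 00, 01, 02, 20, 21, 22
PSO (6): 00, 01, 02, 20, 21, 22
target 02 ∈ {SC,TSO,PSO}

SC:yes TSO:yes PSO:yes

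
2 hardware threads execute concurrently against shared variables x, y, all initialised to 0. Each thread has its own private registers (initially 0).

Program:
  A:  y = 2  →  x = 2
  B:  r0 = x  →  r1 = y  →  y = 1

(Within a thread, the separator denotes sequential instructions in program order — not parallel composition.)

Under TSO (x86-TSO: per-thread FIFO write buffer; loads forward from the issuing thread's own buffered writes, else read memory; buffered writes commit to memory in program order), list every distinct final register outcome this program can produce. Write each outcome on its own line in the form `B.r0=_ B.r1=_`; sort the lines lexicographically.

B.r0=0 B.r1=0
B.r0=0 B.r1=2
B.r0=2 B.r1=2

outcome vector order: (B.r0,B.r1)
|TSO outcomes| = 3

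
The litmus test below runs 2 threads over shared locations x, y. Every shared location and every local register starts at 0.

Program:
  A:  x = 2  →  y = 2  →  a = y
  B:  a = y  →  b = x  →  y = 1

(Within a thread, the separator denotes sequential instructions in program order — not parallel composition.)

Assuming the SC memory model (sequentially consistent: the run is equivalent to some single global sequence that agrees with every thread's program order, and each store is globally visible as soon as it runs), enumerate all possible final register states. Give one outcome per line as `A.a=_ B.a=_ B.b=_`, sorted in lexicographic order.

A.a=1 B.a=0 B.b=0
A.a=1 B.a=0 B.b=2
A.a=1 B.a=2 B.b=2
A.a=2 B.a=0 B.b=0
A.a=2 B.a=0 B.b=2
A.a=2 B.a=2 B.b=2

outcome vector order: (A.a,B.a,B.b)
|SC outcomes| = 6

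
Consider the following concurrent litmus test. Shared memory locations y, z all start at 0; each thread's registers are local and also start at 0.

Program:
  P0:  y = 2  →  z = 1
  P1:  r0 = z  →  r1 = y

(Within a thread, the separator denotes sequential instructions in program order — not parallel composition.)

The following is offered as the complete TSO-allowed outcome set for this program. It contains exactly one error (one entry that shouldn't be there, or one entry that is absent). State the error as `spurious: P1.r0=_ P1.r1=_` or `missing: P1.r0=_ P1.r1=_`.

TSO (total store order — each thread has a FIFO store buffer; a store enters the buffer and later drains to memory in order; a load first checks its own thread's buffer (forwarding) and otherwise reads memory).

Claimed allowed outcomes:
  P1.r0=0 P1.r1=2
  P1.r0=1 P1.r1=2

missing: P1.r0=0 P1.r1=0

outcome vector order: (P1.r0,P1.r1)
TSO: 3 outcomes — {(0,0); (0,2); (1,2)}
TSO∖claimed = {(0,0)}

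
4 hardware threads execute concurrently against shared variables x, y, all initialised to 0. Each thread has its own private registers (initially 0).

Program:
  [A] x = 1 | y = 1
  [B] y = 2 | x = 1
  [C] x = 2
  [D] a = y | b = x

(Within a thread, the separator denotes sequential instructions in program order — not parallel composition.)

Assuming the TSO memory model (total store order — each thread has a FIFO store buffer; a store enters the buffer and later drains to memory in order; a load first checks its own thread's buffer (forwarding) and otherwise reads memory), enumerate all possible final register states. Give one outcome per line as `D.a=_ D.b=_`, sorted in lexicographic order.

D.a=0 D.b=0
D.a=0 D.b=1
D.a=0 D.b=2
D.a=1 D.b=1
D.a=1 D.b=2
D.a=2 D.b=0
D.a=2 D.b=1
D.a=2 D.b=2

outcome vector order: (D.a,D.b)
|TSO outcomes| = 8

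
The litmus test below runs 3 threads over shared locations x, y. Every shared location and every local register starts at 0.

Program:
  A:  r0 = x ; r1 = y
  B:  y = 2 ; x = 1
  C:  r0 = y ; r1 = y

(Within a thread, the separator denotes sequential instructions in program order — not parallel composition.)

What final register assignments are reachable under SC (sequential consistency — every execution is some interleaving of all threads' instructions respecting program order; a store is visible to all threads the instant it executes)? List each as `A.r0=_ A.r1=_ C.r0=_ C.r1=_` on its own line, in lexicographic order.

A.r0=0 A.r1=0 C.r0=0 C.r1=0
A.r0=0 A.r1=0 C.r0=0 C.r1=2
A.r0=0 A.r1=0 C.r0=2 C.r1=2
A.r0=0 A.r1=2 C.r0=0 C.r1=0
A.r0=0 A.r1=2 C.r0=0 C.r1=2
A.r0=0 A.r1=2 C.r0=2 C.r1=2
A.r0=1 A.r1=2 C.r0=0 C.r1=0
A.r0=1 A.r1=2 C.r0=0 C.r1=2
A.r0=1 A.r1=2 C.r0=2 C.r1=2

outcome vector order: (A.r0,A.r1,C.r0,C.r1)
|SC outcomes| = 9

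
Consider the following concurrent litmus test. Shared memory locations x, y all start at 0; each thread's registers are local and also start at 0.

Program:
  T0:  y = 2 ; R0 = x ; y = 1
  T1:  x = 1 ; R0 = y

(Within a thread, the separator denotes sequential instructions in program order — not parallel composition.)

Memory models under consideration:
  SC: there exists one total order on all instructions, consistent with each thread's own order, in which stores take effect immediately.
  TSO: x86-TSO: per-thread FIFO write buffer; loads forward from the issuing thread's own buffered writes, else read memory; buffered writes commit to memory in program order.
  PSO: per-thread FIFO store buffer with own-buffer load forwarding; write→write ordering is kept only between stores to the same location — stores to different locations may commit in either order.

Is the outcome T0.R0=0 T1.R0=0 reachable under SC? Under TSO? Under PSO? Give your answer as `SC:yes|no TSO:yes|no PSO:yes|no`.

SC:no TSO:yes PSO:yes

outcome vector order: (T0.R0,T1.R0)
SC (5): <0 1> <0 2> <1 0> <1 1> <1 2>
TSO (6): <0 0> <0 1> <0 2> <1 0> <1 1> <1 2>
PSO (6): <0 0> <0 1> <0 2> <1 0> <1 1> <1 2>
target <0 0> ∈ {TSO,PSO}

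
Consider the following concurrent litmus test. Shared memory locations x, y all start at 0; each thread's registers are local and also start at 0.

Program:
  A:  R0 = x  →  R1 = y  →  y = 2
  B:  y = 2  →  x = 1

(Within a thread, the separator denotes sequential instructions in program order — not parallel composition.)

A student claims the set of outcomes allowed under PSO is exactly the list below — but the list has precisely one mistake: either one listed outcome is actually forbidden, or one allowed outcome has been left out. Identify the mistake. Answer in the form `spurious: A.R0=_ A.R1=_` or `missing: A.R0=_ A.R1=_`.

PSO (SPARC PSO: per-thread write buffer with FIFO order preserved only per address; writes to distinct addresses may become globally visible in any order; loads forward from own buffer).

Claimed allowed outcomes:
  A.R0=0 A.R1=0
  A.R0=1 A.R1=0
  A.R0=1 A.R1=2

outcome vector order: (A.R0,A.R1)
PSO (4): 00, 02, 10, 12
PSO∖claimed = {02}

missing: A.R0=0 A.R1=2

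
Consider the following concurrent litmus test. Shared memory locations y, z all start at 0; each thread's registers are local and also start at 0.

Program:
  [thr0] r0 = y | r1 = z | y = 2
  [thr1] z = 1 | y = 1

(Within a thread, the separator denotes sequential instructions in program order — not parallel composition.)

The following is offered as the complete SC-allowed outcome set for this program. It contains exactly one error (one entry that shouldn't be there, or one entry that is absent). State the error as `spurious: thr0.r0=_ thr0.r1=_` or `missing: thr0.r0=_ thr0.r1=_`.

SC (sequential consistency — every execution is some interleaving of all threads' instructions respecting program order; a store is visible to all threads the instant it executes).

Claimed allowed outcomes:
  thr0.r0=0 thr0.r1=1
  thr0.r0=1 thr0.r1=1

missing: thr0.r0=0 thr0.r1=0

outcome vector order: (thr0.r0,thr0.r1)
SC: 3 outcomes — {(0,0); (0,1); (1,1)}
SC∖claimed = {(0,0)}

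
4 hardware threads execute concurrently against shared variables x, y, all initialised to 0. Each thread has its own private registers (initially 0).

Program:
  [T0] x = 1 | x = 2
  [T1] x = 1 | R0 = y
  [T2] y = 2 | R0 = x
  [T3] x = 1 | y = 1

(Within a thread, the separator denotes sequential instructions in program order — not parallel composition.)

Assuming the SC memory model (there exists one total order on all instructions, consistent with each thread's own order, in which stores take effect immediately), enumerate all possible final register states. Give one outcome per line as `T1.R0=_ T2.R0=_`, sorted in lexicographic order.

T1.R0=0 T2.R0=1
T1.R0=0 T2.R0=2
T1.R0=1 T2.R0=0
T1.R0=1 T2.R0=1
T1.R0=1 T2.R0=2
T1.R0=2 T2.R0=0
T1.R0=2 T2.R0=1
T1.R0=2 T2.R0=2

outcome vector order: (T1.R0,T2.R0)
|SC outcomes| = 8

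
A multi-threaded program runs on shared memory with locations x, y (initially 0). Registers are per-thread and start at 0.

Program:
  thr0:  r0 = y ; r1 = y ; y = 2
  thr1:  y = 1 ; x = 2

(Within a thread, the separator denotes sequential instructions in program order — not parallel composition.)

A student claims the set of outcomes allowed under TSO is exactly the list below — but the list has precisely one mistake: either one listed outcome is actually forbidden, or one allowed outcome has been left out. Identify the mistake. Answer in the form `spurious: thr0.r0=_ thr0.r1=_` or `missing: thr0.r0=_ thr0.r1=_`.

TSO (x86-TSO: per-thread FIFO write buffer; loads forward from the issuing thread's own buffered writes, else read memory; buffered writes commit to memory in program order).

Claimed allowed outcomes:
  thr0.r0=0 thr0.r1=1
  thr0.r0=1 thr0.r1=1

outcome vector order: (thr0.r0,thr0.r1)
TSO: 3 outcomes — {00; 01; 11}
TSO∖claimed = {00}

missing: thr0.r0=0 thr0.r1=0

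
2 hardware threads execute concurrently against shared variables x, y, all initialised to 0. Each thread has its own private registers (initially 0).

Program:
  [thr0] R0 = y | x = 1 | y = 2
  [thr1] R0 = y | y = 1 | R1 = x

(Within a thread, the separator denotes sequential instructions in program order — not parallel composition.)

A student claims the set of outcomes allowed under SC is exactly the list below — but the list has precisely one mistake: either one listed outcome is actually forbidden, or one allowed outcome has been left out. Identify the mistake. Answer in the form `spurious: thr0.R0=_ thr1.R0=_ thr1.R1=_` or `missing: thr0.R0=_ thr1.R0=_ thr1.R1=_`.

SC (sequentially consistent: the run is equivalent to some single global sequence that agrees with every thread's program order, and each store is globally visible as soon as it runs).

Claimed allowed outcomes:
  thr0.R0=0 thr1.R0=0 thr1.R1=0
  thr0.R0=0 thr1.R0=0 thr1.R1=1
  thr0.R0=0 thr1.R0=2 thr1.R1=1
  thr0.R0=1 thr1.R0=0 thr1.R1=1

outcome vector order: (thr0.R0,thr1.R0,thr1.R1)
SC: 5 outcomes — {<0 0 0> <0 0 1> <0 2 1> <1 0 0> <1 0 1>}
SC∖claimed = {<1 0 0>}

missing: thr0.R0=1 thr1.R0=0 thr1.R1=0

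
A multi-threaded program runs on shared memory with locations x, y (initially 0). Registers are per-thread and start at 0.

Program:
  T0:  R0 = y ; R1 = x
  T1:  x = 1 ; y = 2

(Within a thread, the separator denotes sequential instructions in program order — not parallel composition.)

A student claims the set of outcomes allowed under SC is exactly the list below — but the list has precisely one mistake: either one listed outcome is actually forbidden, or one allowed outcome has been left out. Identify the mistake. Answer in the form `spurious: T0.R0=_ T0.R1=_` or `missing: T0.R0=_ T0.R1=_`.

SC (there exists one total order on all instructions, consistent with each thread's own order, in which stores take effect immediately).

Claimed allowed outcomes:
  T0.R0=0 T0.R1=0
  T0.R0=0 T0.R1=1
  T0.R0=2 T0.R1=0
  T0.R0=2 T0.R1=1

outcome vector order: (T0.R0,T0.R1)
SC (3): <0 0>, <0 1>, <2 1>
claimed∖SC = {<2 0>}

spurious: T0.R0=2 T0.R1=0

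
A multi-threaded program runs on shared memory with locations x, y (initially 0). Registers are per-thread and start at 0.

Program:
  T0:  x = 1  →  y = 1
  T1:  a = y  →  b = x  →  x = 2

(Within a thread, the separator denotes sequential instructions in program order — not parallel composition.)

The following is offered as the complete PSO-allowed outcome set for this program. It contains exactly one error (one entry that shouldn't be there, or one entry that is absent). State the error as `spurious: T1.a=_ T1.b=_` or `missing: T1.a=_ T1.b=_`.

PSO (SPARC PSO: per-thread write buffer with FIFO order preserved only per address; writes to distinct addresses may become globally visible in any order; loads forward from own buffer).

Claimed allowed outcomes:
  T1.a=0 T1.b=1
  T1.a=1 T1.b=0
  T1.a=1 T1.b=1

missing: T1.a=0 T1.b=0

outcome vector order: (T1.a,T1.b)
PSO (4): 00; 01; 10; 11
PSO∖claimed = {00}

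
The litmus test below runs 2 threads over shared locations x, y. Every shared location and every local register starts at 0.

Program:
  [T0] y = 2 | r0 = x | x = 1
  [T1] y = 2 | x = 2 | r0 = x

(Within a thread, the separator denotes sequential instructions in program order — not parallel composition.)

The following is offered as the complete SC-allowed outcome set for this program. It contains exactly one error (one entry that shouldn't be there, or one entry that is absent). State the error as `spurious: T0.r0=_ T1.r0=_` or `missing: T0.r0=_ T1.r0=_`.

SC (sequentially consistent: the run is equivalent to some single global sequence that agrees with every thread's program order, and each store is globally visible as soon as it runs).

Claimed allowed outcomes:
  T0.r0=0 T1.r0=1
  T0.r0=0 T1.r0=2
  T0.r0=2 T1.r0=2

missing: T0.r0=2 T1.r0=1

outcome vector order: (T0.r0,T1.r0)
SC (4): 01, 02, 21, 22
SC∖claimed = {21}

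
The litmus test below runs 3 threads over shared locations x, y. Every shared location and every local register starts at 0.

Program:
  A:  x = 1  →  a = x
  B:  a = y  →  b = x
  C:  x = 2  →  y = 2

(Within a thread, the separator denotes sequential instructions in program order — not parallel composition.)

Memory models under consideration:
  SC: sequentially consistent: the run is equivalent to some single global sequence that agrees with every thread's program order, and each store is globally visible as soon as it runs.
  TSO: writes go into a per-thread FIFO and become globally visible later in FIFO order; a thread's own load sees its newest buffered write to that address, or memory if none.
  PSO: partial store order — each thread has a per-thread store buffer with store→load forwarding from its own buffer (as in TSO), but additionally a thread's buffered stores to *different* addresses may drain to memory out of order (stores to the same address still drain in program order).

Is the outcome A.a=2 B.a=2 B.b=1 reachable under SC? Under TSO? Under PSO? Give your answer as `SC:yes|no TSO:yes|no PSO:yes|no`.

outcome vector order: (A.a,B.a,B.b)
[SC] allowed = {100, 101, 102, 121, 122, 200, 201, 202, 222}
[TSO] allowed = {100, 101, 102, 121, 122, 200, 201, 202, 222}
[PSO] allowed = {100, 101, 102, 120, 121, 122, 200, 201, 202, 220, 221, 222}
target 221 ∈ {PSO}

SC:no TSO:no PSO:yes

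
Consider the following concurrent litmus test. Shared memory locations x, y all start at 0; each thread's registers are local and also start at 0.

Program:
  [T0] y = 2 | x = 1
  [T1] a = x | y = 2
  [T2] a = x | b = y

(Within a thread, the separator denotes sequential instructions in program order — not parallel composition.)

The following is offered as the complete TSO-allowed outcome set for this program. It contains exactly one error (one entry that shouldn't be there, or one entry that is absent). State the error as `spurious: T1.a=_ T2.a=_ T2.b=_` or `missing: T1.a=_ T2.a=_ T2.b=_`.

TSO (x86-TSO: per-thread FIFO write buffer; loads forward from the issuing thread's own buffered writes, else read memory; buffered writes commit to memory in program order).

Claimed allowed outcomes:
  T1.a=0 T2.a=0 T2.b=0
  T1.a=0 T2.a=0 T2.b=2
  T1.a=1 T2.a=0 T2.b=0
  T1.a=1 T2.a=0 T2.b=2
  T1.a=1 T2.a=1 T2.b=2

missing: T1.a=0 T2.a=1 T2.b=2

outcome vector order: (T1.a,T2.a,T2.b)
TSO: 6 outcomes — {(0,0,0) (0,0,2) (0,1,2) (1,0,0) (1,0,2) (1,1,2)}
TSO∖claimed = {(0,1,2)}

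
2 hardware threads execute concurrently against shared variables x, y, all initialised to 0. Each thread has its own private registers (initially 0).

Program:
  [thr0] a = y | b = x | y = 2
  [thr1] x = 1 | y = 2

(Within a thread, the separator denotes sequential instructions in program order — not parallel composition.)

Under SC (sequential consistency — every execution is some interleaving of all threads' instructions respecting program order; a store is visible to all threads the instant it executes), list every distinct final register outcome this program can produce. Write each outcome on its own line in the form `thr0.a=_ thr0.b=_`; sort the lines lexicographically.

outcome vector order: (thr0.a,thr0.b)
|SC outcomes| = 3

thr0.a=0 thr0.b=0
thr0.a=0 thr0.b=1
thr0.a=2 thr0.b=1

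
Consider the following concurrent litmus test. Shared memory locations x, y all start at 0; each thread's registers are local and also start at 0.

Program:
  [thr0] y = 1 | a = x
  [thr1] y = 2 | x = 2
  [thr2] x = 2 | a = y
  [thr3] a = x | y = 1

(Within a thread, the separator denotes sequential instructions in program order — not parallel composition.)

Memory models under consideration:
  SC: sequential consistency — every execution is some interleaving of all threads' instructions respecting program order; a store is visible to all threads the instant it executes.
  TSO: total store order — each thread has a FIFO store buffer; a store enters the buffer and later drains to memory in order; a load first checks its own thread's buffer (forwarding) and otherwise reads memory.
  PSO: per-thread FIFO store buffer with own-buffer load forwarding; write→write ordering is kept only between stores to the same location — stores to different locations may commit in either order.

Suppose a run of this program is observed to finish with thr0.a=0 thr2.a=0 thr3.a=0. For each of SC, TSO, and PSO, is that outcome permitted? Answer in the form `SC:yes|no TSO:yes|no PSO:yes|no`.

outcome vector order: (thr0.a,thr2.a,thr3.a)
SC: 10 outcomes — {<0 1 0> <0 1 2> <0 2 0> <0 2 2> <2 0 0> <2 0 2> <2 1 0> <2 1 2> <2 2 0> <2 2 2>}
TSO: 12 outcomes — {<0 0 0> <0 0 2> <0 1 0> <0 1 2> <0 2 0> <0 2 2> <2 0 0> <2 0 2> <2 1 0> <2 1 2> <2 2 0> <2 2 2>}
PSO: 12 outcomes — {<0 0 0> <0 0 2> <0 1 0> <0 1 2> <0 2 0> <0 2 2> <2 0 0> <2 0 2> <2 1 0> <2 1 2> <2 2 0> <2 2 2>}
target <0 0 0> ∈ {TSO,PSO}

SC:no TSO:yes PSO:yes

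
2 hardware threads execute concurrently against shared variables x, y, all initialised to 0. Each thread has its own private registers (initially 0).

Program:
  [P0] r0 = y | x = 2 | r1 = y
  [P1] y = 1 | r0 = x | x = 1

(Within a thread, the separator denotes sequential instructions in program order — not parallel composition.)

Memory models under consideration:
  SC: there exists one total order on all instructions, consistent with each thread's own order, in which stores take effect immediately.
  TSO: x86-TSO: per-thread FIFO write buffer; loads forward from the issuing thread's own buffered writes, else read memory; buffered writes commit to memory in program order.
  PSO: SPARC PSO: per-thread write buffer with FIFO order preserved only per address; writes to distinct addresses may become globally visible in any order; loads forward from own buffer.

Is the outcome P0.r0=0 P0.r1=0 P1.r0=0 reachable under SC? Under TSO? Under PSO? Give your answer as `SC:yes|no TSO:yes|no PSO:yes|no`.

outcome vector order: (P0.r0,P0.r1,P1.r0)
SC: 5 outcomes — {(0,0,2) (0,1,0) (0,1,2) (1,1,0) (1,1,2)}
TSO: 6 outcomes — {(0,0,0) (0,0,2) (0,1,0) (0,1,2) (1,1,0) (1,1,2)}
PSO: 6 outcomes — {(0,0,0) (0,0,2) (0,1,0) (0,1,2) (1,1,0) (1,1,2)}
target (0,0,0) ∈ {TSO,PSO}

SC:no TSO:yes PSO:yes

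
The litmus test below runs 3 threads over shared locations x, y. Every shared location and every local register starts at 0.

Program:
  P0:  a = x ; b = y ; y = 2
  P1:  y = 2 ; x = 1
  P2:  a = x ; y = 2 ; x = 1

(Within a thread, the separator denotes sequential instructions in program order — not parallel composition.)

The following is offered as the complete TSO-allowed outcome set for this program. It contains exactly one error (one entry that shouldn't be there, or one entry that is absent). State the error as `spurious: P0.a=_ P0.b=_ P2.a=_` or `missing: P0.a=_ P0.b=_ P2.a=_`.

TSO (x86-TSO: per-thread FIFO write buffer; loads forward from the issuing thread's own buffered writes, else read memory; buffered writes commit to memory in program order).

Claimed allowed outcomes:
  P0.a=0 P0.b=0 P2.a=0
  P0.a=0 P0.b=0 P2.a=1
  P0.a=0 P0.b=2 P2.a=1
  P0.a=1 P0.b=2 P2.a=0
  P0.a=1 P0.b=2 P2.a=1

missing: P0.a=0 P0.b=2 P2.a=0

outcome vector order: (P0.a,P0.b,P2.a)
TSO: 6 outcomes — {0/0/0, 0/0/1, 0/2/0, 0/2/1, 1/2/0, 1/2/1}
TSO∖claimed = {0/2/0}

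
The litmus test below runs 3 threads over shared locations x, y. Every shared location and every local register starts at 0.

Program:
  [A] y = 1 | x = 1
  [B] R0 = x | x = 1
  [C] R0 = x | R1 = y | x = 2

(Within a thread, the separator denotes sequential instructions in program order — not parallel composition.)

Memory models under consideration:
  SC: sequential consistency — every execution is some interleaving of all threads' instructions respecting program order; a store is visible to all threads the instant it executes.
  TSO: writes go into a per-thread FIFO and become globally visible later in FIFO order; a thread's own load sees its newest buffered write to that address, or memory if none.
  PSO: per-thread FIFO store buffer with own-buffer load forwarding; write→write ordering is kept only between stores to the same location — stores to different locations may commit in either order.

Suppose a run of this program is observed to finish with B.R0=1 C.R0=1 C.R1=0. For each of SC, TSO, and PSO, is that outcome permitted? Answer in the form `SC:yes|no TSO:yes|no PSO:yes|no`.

SC:no TSO:no PSO:yes

outcome vector order: (B.R0,C.R0,C.R1)
under SC → 000; 001; 010; 011; 100; 101; 111; 200; 201; 211
under TSO → 000; 001; 010; 011; 100; 101; 111; 200; 201; 211
under PSO → 000; 001; 010; 011; 100; 101; 110; 111; 200; 201; 210; 211
target 110 ∈ {PSO}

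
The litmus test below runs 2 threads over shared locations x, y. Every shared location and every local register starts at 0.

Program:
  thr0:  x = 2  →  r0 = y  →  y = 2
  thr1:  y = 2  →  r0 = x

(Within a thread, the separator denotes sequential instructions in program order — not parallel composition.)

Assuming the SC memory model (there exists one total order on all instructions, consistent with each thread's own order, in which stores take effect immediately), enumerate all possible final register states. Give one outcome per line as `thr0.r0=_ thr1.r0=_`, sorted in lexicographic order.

outcome vector order: (thr0.r0,thr1.r0)
|SC outcomes| = 3

thr0.r0=0 thr1.r0=2
thr0.r0=2 thr1.r0=0
thr0.r0=2 thr1.r0=2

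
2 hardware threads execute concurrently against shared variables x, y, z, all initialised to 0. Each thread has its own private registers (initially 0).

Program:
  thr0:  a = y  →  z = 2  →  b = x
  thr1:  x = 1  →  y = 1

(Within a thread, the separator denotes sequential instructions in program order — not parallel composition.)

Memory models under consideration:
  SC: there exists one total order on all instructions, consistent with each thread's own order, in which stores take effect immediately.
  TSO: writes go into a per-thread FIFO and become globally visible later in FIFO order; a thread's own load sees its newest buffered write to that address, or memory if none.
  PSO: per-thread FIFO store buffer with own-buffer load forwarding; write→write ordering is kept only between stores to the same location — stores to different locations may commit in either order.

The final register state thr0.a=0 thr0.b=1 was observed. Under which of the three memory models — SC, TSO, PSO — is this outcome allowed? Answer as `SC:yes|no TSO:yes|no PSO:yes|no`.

SC:yes TSO:yes PSO:yes

outcome vector order: (thr0.a,thr0.b)
under SC → 00, 01, 11
under TSO → 00, 01, 11
under PSO → 00, 01, 10, 11
target 01 ∈ {SC,TSO,PSO}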